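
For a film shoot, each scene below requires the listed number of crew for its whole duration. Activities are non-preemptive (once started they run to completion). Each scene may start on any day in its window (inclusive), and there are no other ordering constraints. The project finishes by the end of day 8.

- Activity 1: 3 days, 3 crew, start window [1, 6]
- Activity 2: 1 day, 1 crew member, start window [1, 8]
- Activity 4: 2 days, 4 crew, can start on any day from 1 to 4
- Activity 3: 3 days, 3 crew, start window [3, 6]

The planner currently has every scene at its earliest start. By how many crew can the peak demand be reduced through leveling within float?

Early-start peak: d1:8  d2:7  d3:6  d4:3  d5:3  d6:0  d7:0  d8:0 ⇒ 8.
Leveled (Activity 1@1, Activity 2@1, Activity 4@4, Activity 3@6): d1:4  d2:3  d3:3  d4:4  d5:4  d6:3  d7:3  d8:3 ⇒ 4.
Reduction 8 − 4 = 4.

4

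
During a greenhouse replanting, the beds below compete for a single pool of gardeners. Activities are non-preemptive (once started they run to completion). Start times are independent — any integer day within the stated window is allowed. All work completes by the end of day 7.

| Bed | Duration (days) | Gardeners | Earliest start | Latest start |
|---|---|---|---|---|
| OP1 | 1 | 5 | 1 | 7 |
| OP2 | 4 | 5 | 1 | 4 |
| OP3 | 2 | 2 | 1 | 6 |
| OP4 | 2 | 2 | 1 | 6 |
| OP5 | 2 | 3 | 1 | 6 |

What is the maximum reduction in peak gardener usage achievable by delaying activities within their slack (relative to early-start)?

Early-start peak: d1:17  d2:12  d3:5  d4:5  d5:0  d6:0  d7:0 ⇒ 17.
Leveled (OP1@1, OP2@2, OP3@1, OP4@3, OP5@6): d1:7  d2:7  d3:7  d4:7  d5:5  d6:3  d7:3 ⇒ 7.
Reduction 17 − 7 = 10.

10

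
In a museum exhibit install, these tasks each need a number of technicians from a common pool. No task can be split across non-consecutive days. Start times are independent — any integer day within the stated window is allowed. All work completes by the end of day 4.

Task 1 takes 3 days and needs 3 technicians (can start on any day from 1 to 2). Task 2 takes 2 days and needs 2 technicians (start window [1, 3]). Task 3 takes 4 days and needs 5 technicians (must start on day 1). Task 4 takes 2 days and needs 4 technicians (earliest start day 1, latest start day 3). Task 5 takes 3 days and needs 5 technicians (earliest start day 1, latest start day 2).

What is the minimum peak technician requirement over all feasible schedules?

Early-start (Task 1@1, Task 2@1, Task 3@1, Task 4@1, Task 5@1) gives peak 19: d1:19  d2:19  d3:13  d4:5.
Shift Task 4→3.
Schedule Task 1@1, Task 2@1, Task 3@1, Task 4@3, Task 5@1: d1:15  d2:15  d3:17  d4:9 — peak 17.

17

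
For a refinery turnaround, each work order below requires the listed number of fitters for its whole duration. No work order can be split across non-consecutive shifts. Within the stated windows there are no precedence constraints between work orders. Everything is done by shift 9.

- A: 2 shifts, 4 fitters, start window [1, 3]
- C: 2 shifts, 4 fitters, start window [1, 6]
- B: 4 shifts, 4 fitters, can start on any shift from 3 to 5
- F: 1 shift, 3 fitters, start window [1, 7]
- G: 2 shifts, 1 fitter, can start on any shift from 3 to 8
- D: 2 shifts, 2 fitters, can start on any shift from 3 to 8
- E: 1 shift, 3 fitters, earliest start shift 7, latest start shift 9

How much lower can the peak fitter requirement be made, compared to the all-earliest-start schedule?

4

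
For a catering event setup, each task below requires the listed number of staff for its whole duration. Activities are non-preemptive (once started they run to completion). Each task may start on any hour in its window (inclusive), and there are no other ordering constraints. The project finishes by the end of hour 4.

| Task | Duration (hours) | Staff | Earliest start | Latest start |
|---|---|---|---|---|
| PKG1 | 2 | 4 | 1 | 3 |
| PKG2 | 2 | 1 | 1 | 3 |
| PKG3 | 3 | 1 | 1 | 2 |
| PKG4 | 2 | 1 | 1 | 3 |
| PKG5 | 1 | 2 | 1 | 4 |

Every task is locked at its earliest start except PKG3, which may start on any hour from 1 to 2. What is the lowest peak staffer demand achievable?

8

PKG3@1: h1:9  h2:7  h3:1  h4:0 → peak 9
PKG3@2: h1:8  h2:7  h3:1  h4:1 → peak 8
Best is PKG3@2, peak 8.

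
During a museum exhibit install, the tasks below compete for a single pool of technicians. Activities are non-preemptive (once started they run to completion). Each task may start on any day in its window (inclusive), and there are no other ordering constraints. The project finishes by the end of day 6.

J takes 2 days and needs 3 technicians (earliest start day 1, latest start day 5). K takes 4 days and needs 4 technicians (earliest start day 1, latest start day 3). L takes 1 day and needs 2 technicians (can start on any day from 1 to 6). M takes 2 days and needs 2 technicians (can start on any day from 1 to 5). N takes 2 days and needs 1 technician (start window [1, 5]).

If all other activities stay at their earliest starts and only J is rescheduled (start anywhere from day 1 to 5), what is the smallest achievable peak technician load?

J@1: d1:12  d2:10  d3:4  d4:4  d5:0  d6:0 → peak 12
J@2: d1:9  d2:10  d3:7  d4:4  d5:0  d6:0 → peak 10
J@3: d1:9  d2:7  d3:7  d4:7  d5:0  d6:0 → peak 9
J@4: d1:9  d2:7  d3:4  d4:7  d5:3  d6:0 → peak 9
J@5: d1:9  d2:7  d3:4  d4:4  d5:3  d6:3 → peak 9
Best is J@3, peak 9.

9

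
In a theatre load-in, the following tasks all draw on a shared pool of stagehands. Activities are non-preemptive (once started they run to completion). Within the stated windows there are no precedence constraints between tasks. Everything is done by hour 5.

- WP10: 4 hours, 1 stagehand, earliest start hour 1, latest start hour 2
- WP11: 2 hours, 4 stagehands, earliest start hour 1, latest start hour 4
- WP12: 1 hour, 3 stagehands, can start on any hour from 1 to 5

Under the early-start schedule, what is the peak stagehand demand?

8

Early-start schedule: WP10@1, WP11@1, WP12@1.
Load per hour: hour 1: 8, hour 2: 5, hour 3: 1, hour 4: 1, hour 5: 0.
Peak is 8.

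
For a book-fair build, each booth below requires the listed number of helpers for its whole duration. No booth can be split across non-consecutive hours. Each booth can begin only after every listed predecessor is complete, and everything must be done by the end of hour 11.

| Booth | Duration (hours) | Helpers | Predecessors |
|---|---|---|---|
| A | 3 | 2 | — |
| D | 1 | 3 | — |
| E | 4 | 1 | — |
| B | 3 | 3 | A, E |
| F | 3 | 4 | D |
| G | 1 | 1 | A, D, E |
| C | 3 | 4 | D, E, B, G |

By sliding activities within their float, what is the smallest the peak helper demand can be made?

7

Schedule A@1, D@1, E@1, B@5, F@2, G@5, C@8: h1:6  h2:7  h3:7  h4:5  h5:4  h6:3  h7:3  h8:4  h9:4  h10:4  h11:0 — peak 7.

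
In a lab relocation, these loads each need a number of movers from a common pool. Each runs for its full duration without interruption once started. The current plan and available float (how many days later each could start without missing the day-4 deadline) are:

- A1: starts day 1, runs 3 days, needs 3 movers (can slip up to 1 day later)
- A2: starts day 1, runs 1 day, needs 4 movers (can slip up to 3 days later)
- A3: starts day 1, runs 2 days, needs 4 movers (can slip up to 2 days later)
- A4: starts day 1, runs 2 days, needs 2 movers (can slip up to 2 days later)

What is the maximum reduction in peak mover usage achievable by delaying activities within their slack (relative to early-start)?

Early-start peak: d1:13  d2:9  d3:3  d4:0 ⇒ 13.
Leveled (A1@1, A2@4, A3@1, A4@3): d1:7  d2:7  d3:5  d4:6 ⇒ 7.
Reduction 13 − 7 = 6.

6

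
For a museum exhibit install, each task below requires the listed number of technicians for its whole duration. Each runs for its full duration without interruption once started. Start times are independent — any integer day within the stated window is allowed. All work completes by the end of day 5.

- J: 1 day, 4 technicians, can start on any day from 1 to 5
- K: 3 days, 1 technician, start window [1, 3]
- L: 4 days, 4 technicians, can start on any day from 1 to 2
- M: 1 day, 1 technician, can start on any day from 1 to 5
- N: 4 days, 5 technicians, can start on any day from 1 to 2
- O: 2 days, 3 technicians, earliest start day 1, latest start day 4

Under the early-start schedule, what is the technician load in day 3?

10

At early start, day 3 has: K, L, N.
Demand: 1 + 4 + 5 = 10.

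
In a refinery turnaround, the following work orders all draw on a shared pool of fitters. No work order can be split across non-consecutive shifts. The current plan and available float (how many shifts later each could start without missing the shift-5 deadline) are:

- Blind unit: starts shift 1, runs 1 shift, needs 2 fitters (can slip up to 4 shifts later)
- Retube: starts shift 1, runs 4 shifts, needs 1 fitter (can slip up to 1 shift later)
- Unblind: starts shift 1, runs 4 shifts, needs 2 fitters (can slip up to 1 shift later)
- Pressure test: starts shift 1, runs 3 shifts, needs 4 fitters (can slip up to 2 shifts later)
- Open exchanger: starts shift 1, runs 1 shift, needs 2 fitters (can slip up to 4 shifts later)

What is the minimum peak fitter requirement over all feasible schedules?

7

Early-start (Blind unit@1, Retube@1, Unblind@1, Pressure test@1, Open exchanger@1) gives peak 11: s1:11  s2:7  s3:7  s4:3  s5:0.
Shift Pressure test→2.
Schedule Blind unit@1, Retube@1, Unblind@1, Pressure test@2, Open exchanger@1: s1:7  s2:7  s3:7  s4:7  s5:0 — peak 7.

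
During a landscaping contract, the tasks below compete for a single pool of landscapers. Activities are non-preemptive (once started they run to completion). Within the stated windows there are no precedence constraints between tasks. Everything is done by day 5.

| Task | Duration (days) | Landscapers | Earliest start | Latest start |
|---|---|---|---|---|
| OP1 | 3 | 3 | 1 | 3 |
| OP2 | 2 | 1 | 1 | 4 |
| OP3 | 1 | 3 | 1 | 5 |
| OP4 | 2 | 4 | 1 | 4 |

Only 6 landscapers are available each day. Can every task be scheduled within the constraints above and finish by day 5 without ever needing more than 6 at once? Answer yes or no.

Schedule OP1@1, OP2@1, OP3@3, OP4@4: d1:4  d2:4  d3:6  d4:4  d5:4 — peak 6 ≤ 6.

yes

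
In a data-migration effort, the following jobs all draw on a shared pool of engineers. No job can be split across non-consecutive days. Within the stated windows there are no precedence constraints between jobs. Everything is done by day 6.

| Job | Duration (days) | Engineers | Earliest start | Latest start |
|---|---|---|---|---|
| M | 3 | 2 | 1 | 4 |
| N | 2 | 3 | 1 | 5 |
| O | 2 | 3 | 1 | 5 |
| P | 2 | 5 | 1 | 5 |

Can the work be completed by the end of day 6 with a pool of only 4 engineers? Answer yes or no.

no

Total engineer-days = 28; over 6 days the average is 28/6 > 4, so some day must exceed 4.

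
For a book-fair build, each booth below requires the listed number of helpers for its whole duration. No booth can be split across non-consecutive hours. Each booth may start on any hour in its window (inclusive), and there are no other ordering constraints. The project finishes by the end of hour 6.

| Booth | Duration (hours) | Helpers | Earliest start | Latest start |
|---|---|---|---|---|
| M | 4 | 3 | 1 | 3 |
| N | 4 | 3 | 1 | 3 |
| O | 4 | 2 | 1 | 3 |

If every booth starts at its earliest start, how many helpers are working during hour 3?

At early start, hour 3 has: M, N, O.
Demand: 3 + 3 + 2 = 8.

8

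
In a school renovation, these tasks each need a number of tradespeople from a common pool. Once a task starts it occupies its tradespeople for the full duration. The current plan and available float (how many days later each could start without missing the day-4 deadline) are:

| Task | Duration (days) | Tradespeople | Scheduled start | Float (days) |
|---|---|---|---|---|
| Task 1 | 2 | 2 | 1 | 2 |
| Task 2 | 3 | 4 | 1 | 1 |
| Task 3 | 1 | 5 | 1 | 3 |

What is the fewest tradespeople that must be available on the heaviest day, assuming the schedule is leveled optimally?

Early-start (Task 1@1, Task 2@1, Task 3@1) gives peak 11: d1:11  d2:6  d3:4  d4:0.
Shift Task 3→4.
Schedule Task 1@1, Task 2@1, Task 3@4: d1:6  d2:6  d3:4  d4:5 — peak 6.
Total tradesperson-days = 21 over 4 days ⇒ peak ≥ ⌈21/4⌉ = 6, so 6 is optimal.

6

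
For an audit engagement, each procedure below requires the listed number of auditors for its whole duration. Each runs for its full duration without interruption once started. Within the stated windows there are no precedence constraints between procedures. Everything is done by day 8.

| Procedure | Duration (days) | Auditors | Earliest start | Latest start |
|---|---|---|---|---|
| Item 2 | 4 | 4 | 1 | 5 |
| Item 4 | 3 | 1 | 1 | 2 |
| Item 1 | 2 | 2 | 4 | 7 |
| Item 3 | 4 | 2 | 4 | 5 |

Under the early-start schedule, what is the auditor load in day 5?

4

At early start, day 5 has: Item 1, Item 3.
Demand: 2 + 2 = 4.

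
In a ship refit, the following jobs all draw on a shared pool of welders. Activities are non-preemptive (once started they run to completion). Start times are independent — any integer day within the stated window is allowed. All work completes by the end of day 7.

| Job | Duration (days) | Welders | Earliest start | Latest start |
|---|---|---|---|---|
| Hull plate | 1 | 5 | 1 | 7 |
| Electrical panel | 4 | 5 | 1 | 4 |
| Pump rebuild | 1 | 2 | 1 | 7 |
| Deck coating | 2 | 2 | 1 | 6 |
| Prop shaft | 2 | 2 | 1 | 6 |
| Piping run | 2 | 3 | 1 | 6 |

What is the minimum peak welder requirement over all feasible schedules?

7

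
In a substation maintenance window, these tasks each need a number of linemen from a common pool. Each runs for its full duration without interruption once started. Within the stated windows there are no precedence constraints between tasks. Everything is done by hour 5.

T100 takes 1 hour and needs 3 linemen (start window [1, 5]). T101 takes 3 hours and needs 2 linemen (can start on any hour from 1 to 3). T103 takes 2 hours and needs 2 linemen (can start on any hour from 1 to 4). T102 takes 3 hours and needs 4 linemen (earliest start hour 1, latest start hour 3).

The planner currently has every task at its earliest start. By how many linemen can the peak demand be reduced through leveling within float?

Early-start peak: h1:11  h2:8  h3:6  h4:0  h5:0 ⇒ 11.
Leveled (T100@1, T101@1, T103@4, T102@2): h1:5  h2:6  h3:6  h4:6  h5:2 ⇒ 6.
Reduction 11 − 6 = 5.

5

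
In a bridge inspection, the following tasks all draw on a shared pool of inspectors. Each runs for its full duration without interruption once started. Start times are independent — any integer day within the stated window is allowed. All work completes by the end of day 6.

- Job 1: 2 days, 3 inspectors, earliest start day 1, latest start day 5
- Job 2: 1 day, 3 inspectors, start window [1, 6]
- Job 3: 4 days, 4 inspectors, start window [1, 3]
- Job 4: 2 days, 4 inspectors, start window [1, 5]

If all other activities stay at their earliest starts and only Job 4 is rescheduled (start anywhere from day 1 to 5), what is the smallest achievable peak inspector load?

10

Job 4@1: d1:14  d2:11  d3:4  d4:4  d5:0  d6:0 → peak 14
Job 4@2: d1:10  d2:11  d3:8  d4:4  d5:0  d6:0 → peak 11
Job 4@3: d1:10  d2:7  d3:8  d4:8  d5:0  d6:0 → peak 10
Job 4@4: d1:10  d2:7  d3:4  d4:8  d5:4  d6:0 → peak 10
Job 4@5: d1:10  d2:7  d3:4  d4:4  d5:4  d6:4 → peak 10
Best is Job 4@3, peak 10.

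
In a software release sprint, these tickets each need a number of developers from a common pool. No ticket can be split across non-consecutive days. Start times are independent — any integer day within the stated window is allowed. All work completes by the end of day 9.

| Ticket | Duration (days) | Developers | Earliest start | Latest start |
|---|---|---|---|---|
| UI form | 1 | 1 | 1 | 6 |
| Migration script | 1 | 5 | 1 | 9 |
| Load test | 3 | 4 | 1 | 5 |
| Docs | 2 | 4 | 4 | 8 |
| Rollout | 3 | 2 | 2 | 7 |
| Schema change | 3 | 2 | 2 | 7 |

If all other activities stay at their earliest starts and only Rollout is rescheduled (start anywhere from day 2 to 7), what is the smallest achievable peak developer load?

Rollout@2: d1:10  d2:8  d3:8  d4:8  d5:4  d6:0  d7:0  d8:0  d9:0 → peak 10
Rollout@3: d1:10  d2:6  d3:8  d4:8  d5:6  d6:0  d7:0  d8:0  d9:0 → peak 10
Rollout@4: d1:10  d2:6  d3:6  d4:8  d5:6  d6:2  d7:0  d8:0  d9:0 → peak 10
Rollout@5: d1:10  d2:6  d3:6  d4:6  d5:6  d6:2  d7:2  d8:0  d9:0 → peak 10
Rollout@6: d1:10  d2:6  d3:6  d4:6  d5:4  d6:2  d7:2  d8:2  d9:0 → peak 10
Rollout@7: d1:10  d2:6  d3:6  d4:6  d5:4  d6:0  d7:2  d8:2  d9:2 → peak 10
Best is Rollout@2, peak 10.

10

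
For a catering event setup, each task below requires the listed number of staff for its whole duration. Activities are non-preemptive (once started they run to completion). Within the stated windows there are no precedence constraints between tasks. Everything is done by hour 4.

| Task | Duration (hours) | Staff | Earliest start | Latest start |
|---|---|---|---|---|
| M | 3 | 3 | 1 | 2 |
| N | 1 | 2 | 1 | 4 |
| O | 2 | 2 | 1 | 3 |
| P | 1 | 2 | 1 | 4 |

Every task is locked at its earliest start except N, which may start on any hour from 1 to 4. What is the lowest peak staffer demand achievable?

7

N@1: h1:9  h2:5  h3:3  h4:0 → peak 9
N@2: h1:7  h2:7  h3:3  h4:0 → peak 7
N@3: h1:7  h2:5  h3:5  h4:0 → peak 7
N@4: h1:7  h2:5  h3:3  h4:2 → peak 7
Best is N@2, peak 7.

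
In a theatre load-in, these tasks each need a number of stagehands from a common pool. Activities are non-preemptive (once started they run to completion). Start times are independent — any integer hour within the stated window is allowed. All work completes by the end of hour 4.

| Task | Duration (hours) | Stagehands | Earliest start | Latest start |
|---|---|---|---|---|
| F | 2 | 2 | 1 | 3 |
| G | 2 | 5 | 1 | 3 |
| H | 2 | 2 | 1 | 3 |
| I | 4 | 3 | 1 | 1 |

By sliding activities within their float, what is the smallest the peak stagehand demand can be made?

8

Early-start (F@1, G@1, H@1, I@1) gives peak 12: h1:12  h2:12  h3:3  h4:3.
Shift G→3.
Schedule F@1, G@3, H@1, I@1: h1:7  h2:7  h3:8  h4:8 — peak 8.
Total stagehand-hours = 30 over 4 hours ⇒ peak ≥ ⌈30/4⌉ = 8, so 8 is optimal.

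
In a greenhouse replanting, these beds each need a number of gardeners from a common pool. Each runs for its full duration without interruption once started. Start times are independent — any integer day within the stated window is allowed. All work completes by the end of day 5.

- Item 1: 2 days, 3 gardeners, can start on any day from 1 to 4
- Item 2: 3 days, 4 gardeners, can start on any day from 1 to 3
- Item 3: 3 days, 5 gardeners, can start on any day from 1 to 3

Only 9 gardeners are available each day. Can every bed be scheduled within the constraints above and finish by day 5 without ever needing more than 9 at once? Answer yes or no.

Schedule Item 1@1, Item 2@1, Item 3@3: d1:7  d2:7  d3:9  d4:5  d5:5 — peak 9 ≤ 9.

yes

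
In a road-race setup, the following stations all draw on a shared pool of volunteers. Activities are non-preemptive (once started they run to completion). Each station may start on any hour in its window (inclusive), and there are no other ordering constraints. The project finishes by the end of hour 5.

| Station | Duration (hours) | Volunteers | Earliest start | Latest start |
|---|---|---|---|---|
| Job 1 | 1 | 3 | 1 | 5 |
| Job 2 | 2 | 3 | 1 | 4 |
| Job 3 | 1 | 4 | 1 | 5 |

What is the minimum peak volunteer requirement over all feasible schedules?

Early-start (Job 1@1, Job 2@1, Job 3@1) gives peak 10: h1:10  h2:3  h3:0  h4:0  h5:0.
Shift Job 2→2, Job 3→4.
Schedule Job 1@1, Job 2@2, Job 3@4: h1:3  h2:3  h3:3  h4:4  h5:0 — peak 4.

4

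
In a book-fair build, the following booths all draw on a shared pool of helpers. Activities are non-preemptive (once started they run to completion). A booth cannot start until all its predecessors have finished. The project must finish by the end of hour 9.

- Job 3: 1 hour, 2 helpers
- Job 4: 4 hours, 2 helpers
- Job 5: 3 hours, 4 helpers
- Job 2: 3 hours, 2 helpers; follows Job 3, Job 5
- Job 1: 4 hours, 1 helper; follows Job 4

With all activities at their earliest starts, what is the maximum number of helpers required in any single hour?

Early-start schedule: Job 3@1, Job 4@1, Job 5@1, Job 2@4, Job 1@5.
Load per hour: hour 1: 8, hour 2: 6, hour 3: 6, hour 4: 4, hour 5: 3, hour 6: 3, hour 7: 1, hour 8: 1, hour 9: 0.
Peak is 8.

8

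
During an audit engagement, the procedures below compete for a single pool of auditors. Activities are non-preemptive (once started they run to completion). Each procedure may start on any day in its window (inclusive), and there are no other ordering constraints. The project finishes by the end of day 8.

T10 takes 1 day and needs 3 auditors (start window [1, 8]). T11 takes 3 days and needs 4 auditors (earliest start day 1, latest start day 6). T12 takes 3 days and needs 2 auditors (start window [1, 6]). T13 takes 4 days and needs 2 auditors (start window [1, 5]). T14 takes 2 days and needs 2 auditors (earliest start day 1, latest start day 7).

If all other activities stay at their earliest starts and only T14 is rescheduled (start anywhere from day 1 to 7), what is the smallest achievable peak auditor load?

T14@1: d1:13  d2:10  d3:8  d4:2  d5:0  d6:0  d7:0  d8:0 → peak 13
T14@2: d1:11  d2:10  d3:10  d4:2  d5:0  d6:0  d7:0  d8:0 → peak 11
T14@3: d1:11  d2:8  d3:10  d4:4  d5:0  d6:0  d7:0  d8:0 → peak 11
T14@4: d1:11  d2:8  d3:8  d4:4  d5:2  d6:0  d7:0  d8:0 → peak 11
T14@5: d1:11  d2:8  d3:8  d4:2  d5:2  d6:2  d7:0  d8:0 → peak 11
T14@6: d1:11  d2:8  d3:8  d4:2  d5:0  d6:2  d7:2  d8:0 → peak 11
T14@7: d1:11  d2:8  d3:8  d4:2  d5:0  d6:0  d7:2  d8:2 → peak 11
Best is T14@2, peak 11.

11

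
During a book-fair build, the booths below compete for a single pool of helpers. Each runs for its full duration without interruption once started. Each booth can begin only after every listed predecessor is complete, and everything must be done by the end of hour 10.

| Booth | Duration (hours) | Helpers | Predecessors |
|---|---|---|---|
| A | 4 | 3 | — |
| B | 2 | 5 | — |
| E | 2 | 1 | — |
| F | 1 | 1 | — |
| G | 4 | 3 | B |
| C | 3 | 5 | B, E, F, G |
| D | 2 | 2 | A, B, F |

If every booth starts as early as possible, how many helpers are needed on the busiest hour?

10

Early-start schedule: A@1, B@1, E@1, F@1, G@3, C@7, D@5.
Load per hour: hour 1: 10, hour 2: 9, hour 3: 6, hour 4: 6, hour 5: 5, hour 6: 5, hour 7: 5, hour 8: 5, hour 9: 5, hour 10: 0.
Peak is 10.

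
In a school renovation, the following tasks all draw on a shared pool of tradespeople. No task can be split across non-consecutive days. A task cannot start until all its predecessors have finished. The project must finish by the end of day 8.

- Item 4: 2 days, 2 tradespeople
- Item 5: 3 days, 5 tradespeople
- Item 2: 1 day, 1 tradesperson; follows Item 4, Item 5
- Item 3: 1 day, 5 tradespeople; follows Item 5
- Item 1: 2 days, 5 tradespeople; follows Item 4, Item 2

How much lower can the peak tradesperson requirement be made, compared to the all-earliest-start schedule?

1

Early-start peak: d1:7  d2:7  d3:5  d4:6  d5:5  d6:5  d7:0  d8:0 ⇒ 7.
Leveled (Item 4@1, Item 5@3, Item 2@6, Item 3@6, Item 1@7): d1:2  d2:2  d3:5  d4:5  d5:5  d6:6  d7:5  d8:5 ⇒ 6.
Reduction 7 − 6 = 1.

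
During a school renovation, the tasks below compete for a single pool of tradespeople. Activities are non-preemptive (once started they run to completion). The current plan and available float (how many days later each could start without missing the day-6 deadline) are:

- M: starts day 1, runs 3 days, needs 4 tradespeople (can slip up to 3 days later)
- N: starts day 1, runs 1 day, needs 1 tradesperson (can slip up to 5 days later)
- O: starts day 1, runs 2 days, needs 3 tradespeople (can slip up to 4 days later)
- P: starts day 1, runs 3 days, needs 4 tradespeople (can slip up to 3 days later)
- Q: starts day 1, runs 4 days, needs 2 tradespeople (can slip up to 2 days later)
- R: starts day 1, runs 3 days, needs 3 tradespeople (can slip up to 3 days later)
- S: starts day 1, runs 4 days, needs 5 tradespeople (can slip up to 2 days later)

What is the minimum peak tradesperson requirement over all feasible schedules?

Early-start (M@1, N@1, O@1, P@1, Q@1, R@1, S@1) gives peak 22: d1:22  d2:21  d3:18  d4:7  d5:0  d6:0.
Shift P→4, S→3.
Schedule M@1, N@1, O@1, P@4, Q@1, R@1, S@3: d1:13  d2:12  d3:14  d4:11  d5:9  d6:9 — peak 14.

14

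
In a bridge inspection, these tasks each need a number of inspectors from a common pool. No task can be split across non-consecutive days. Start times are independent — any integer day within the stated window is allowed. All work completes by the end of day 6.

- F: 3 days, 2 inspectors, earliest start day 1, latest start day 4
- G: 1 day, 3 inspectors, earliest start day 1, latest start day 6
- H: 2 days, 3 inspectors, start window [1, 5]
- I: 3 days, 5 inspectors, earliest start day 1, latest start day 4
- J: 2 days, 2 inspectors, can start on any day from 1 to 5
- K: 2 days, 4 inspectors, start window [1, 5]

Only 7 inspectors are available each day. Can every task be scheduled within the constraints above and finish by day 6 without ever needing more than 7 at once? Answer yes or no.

The minimum achievable peak is 8; 7 < 8, so no feasible schedule stays within the cap.

no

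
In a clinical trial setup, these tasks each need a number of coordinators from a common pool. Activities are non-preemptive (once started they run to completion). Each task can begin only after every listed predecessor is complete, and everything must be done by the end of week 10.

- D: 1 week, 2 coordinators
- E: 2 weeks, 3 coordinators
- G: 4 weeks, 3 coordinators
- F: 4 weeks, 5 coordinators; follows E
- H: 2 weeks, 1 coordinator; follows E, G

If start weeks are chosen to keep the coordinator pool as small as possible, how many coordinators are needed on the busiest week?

6

Early-start (D@1, E@1, G@1, F@3, H@5) gives peak 8: w1:8  w2:6  w3:8  w4:8  w5:6  w6:6  w7:0  w8:0  w9:0  w10:0.
Shift G→2, F→6, H→6.
Schedule D@1, E@1, G@2, F@6, H@6: w1:5  w2:6  w3:3  w4:3  w5:3  w6:6  w7:6  w8:5  w9:5  w10:0 — peak 6.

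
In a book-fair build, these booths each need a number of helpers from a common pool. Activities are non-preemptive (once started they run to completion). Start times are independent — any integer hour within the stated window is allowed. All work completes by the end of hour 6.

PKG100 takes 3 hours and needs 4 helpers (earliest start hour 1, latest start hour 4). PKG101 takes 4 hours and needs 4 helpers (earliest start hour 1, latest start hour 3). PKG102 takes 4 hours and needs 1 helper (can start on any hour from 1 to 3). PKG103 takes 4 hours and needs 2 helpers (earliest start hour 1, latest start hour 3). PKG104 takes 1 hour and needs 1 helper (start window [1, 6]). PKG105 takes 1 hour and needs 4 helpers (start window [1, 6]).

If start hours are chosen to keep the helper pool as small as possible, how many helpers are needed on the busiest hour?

11

Early-start (PKG100@1, PKG101@1, PKG102@1, PKG103@1, PKG104@1, PKG105@1) gives peak 16: h1:16  h2:11  h3:11  h4:7  h5:0  h6:0.
Shift PKG104→4, PKG105→5.
Schedule PKG100@1, PKG101@1, PKG102@1, PKG103@1, PKG104@4, PKG105@5: h1:11  h2:11  h3:11  h4:8  h5:4  h6:0 — peak 11.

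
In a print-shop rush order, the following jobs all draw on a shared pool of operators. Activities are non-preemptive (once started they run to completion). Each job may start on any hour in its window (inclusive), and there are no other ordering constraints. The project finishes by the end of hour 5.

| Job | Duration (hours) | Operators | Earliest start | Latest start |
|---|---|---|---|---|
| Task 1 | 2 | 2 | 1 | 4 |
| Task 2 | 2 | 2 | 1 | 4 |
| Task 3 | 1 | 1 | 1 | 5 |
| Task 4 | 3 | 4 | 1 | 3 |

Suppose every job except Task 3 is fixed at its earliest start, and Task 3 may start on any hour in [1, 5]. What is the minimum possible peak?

8

Task 3@1: h1:9  h2:8  h3:4  h4:0  h5:0 → peak 9
Task 3@2: h1:8  h2:9  h3:4  h4:0  h5:0 → peak 9
Task 3@3: h1:8  h2:8  h3:5  h4:0  h5:0 → peak 8
Task 3@4: h1:8  h2:8  h3:4  h4:1  h5:0 → peak 8
Task 3@5: h1:8  h2:8  h3:4  h4:0  h5:1 → peak 8
Best is Task 3@3, peak 8.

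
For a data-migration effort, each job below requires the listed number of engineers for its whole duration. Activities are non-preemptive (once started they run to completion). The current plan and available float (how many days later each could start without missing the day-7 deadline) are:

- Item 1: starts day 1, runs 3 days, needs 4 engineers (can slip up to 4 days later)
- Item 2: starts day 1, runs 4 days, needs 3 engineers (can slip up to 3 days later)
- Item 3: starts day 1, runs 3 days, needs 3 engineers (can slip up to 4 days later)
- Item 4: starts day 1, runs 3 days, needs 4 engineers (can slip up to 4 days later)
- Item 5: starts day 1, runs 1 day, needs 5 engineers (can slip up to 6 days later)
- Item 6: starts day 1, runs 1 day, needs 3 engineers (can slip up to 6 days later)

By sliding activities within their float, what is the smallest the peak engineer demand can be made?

Early-start (Item 1@1, Item 2@1, Item 3@1, Item 4@1, Item 5@1, Item 6@1) gives peak 22: d1:22  d2:14  d3:14  d4:3  d5:0  d6:0  d7:0.
Shift Item 3→4, Item 4→5, Item 5→7, Item 6→4.
Schedule Item 1@1, Item 2@1, Item 3@4, Item 4@5, Item 5@7, Item 6@4: d1:7  d2:7  d3:7  d4:9  d5:7  d6:7  d7:9 — peak 9.

9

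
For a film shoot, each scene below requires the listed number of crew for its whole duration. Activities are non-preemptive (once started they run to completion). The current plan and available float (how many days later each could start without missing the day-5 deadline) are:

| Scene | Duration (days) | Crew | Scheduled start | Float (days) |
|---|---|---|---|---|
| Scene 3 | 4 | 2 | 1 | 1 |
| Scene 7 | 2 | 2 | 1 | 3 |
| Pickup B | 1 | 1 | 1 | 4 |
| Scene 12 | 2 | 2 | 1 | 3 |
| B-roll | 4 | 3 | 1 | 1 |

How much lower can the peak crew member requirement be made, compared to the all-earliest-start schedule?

3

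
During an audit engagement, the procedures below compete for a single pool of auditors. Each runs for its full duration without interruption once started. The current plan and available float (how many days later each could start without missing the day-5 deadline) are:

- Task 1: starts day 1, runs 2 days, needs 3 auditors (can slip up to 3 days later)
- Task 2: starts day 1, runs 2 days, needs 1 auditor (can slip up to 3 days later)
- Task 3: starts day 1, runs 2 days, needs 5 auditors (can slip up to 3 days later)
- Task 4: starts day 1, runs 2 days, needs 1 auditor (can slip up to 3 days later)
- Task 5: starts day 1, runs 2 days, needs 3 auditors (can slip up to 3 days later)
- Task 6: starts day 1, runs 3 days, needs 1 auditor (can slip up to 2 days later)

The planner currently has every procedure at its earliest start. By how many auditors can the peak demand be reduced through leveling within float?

7

Early-start peak: d1:14  d2:14  d3:1  d4:0  d5:0 ⇒ 14.
Leveled (Task 1@1, Task 2@1, Task 3@3, Task 4@3, Task 5@1, Task 6@3): d1:7  d2:7  d3:7  d4:7  d5:1 ⇒ 7.
Reduction 14 − 7 = 7.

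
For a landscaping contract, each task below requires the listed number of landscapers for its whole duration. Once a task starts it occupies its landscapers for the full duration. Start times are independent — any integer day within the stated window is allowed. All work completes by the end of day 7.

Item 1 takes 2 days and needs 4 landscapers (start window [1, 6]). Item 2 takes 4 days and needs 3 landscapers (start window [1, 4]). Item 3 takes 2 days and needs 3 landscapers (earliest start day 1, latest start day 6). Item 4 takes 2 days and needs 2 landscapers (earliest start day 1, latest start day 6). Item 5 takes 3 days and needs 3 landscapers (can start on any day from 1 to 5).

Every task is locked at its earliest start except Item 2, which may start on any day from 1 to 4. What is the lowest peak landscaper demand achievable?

Item 2@1: d1:15  d2:15  d3:6  d4:3  d5:0  d6:0  d7:0 → peak 15
Item 2@2: d1:12  d2:15  d3:6  d4:3  d5:3  d6:0  d7:0 → peak 15
Item 2@3: d1:12  d2:12  d3:6  d4:3  d5:3  d6:3  d7:0 → peak 12
Item 2@4: d1:12  d2:12  d3:3  d4:3  d5:3  d6:3  d7:3 → peak 12
Best is Item 2@3, peak 12.

12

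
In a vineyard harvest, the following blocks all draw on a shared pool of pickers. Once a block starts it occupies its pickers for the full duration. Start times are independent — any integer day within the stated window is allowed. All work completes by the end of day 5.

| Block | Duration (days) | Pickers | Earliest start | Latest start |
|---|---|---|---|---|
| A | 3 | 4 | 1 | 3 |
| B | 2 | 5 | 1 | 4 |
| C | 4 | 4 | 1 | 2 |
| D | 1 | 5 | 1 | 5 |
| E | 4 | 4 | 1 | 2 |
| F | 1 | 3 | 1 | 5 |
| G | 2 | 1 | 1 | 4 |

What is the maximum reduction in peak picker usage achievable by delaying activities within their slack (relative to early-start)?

Early-start peak: d1:26  d2:18  d3:12  d4:8  d5:0 ⇒ 26.
Leveled (A@1, B@4, C@1, D@1, E@2, F@5, G@2): d1:13  d2:13  d3:13  d4:13  d5:12 ⇒ 13.
Reduction 26 − 13 = 13.

13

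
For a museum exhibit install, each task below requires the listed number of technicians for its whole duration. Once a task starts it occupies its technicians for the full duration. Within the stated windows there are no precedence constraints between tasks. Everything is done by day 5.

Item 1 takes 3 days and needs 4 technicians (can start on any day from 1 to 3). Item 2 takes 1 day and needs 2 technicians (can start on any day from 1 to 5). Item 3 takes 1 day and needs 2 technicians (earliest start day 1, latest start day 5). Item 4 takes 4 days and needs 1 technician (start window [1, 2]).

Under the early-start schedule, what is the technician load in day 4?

At early start, day 4 has: Item 4.
Demand: 1 = 1.

1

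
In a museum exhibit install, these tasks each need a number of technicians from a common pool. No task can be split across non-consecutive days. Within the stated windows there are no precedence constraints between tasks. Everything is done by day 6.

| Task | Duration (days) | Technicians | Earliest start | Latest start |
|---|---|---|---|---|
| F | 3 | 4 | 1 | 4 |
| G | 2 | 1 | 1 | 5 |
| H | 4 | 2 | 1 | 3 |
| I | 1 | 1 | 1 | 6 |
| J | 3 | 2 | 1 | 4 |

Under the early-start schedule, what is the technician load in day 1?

At early start, day 1 has: F, G, H, I, J.
Demand: 4 + 1 + 2 + 1 + 2 = 10.

10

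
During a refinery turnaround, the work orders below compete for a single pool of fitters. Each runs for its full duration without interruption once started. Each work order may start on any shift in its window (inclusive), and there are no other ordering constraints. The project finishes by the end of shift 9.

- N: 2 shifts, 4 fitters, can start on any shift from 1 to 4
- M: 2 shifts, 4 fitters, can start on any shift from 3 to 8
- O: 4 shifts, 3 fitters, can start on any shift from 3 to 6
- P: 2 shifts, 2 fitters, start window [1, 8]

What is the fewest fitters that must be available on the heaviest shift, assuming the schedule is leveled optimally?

Early-start (N@1, M@3, O@3, P@1) gives peak 7: s1:6  s2:6  s3:7  s4:7  s5:3  s6:3  s7:0  s8:0  s9:0.
Shift O→5, P→5.
Schedule N@1, M@3, O@5, P@5: s1:4  s2:4  s3:4  s4:4  s5:5  s6:5  s7:3  s8:3  s9:0 — peak 5.

5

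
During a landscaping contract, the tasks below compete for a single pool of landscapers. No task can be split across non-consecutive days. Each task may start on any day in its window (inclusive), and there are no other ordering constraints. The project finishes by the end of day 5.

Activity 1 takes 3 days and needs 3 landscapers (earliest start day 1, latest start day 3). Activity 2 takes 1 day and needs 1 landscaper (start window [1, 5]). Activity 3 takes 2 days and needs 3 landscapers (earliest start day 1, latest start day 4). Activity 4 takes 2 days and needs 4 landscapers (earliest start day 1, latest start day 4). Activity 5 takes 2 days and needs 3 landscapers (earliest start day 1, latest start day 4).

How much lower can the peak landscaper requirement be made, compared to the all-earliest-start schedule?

Early-start peak: d1:14  d2:13  d3:3  d4:0  d5:0 ⇒ 14.
Leveled (Activity 1@1, Activity 2@1, Activity 3@1, Activity 4@3, Activity 5@4): d1:7  d2:6  d3:7  d4:7  d5:3 ⇒ 7.
Reduction 14 − 7 = 7.

7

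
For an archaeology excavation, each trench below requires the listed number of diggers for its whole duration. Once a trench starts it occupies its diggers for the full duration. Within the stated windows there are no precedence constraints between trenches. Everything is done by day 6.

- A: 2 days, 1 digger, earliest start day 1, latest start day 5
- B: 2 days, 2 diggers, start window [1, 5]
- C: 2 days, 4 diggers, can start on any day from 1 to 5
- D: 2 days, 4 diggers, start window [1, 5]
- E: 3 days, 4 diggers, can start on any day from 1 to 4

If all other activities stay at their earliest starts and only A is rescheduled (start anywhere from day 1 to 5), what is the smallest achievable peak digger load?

A@1: d1:15  d2:15  d3:4  d4:0  d5:0  d6:0 → peak 15
A@2: d1:14  d2:15  d3:5  d4:0  d5:0  d6:0 → peak 15
A@3: d1:14  d2:14  d3:5  d4:1  d5:0  d6:0 → peak 14
A@4: d1:14  d2:14  d3:4  d4:1  d5:1  d6:0 → peak 14
A@5: d1:14  d2:14  d3:4  d4:0  d5:1  d6:1 → peak 14
Best is A@3, peak 14.

14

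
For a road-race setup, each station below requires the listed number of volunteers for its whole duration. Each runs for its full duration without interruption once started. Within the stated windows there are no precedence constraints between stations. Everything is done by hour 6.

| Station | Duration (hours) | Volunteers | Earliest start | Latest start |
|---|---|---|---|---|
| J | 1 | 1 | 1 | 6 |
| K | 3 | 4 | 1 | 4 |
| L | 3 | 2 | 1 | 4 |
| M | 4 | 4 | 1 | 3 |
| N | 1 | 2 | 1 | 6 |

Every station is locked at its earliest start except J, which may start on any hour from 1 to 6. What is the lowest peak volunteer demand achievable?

J@1: h1:13  h2:10  h3:10  h4:4  h5:0  h6:0 → peak 13
J@2: h1:12  h2:11  h3:10  h4:4  h5:0  h6:0 → peak 12
J@3: h1:12  h2:10  h3:11  h4:4  h5:0  h6:0 → peak 12
J@4: h1:12  h2:10  h3:10  h4:5  h5:0  h6:0 → peak 12
J@5: h1:12  h2:10  h3:10  h4:4  h5:1  h6:0 → peak 12
J@6: h1:12  h2:10  h3:10  h4:4  h5:0  h6:1 → peak 12
Best is J@2, peak 12.

12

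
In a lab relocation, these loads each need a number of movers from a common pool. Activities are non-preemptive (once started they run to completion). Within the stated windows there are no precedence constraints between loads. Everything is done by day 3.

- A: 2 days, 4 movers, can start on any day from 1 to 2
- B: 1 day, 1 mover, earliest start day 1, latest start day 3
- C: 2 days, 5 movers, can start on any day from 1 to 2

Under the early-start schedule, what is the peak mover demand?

10

Early-start schedule: A@1, B@1, C@1.
Load per day: day 1: 10, day 2: 9, day 3: 0.
Peak is 10.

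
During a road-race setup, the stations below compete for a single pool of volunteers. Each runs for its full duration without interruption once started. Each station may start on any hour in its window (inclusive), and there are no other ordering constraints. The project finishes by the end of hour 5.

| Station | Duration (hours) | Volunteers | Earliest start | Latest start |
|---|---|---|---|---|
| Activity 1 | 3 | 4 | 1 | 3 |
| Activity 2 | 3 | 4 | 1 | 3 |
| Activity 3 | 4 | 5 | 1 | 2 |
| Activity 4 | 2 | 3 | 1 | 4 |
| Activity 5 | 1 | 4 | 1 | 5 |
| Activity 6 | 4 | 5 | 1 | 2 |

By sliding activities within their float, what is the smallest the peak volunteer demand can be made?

18

Early-start (Activity 1@1, Activity 2@1, Activity 3@1, Activity 4@1, Activity 5@1, Activity 6@1) gives peak 25: h1:25  h2:21  h3:18  h4:10  h5:0.
Shift Activity 4→4, Activity 6→2.
Schedule Activity 1@1, Activity 2@1, Activity 3@1, Activity 4@4, Activity 5@1, Activity 6@2: h1:17  h2:18  h3:18  h4:13  h5:8 — peak 18.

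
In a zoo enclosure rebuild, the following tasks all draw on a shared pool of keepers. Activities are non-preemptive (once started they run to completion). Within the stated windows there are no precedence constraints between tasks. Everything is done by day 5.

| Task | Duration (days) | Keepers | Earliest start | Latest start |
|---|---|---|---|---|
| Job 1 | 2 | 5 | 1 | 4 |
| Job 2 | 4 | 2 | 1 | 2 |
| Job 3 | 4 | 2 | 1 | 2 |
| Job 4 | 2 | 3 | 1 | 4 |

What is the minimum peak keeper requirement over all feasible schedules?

9

Early-start (Job 1@1, Job 2@1, Job 3@1, Job 4@1) gives peak 12: d1:12  d2:12  d3:4  d4:4  d5:0.
Shift Job 4→3.
Schedule Job 1@1, Job 2@1, Job 3@1, Job 4@3: d1:9  d2:9  d3:7  d4:7  d5:0 — peak 9.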